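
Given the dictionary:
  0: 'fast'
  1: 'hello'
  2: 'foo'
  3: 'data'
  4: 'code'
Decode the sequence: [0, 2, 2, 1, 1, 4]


Look up each index in the dictionary:
  0 -> 'fast'
  2 -> 'foo'
  2 -> 'foo'
  1 -> 'hello'
  1 -> 'hello'
  4 -> 'code'

Decoded: "fast foo foo hello hello code"


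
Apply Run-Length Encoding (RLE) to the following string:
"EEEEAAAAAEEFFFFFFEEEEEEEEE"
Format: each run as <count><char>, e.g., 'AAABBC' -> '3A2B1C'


Scanning runs left to right:
  i=0: run of 'E' x 4 -> '4E'
  i=4: run of 'A' x 5 -> '5A'
  i=9: run of 'E' x 2 -> '2E'
  i=11: run of 'F' x 6 -> '6F'
  i=17: run of 'E' x 9 -> '9E'

RLE = 4E5A2E6F9E


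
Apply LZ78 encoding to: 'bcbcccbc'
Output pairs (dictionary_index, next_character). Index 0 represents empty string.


LZ78 encoding steps:
Dictionary: {0: ''}
Step 1: w='' (idx 0), next='b' -> output (0, 'b'), add 'b' as idx 1
Step 2: w='' (idx 0), next='c' -> output (0, 'c'), add 'c' as idx 2
Step 3: w='b' (idx 1), next='c' -> output (1, 'c'), add 'bc' as idx 3
Step 4: w='c' (idx 2), next='c' -> output (2, 'c'), add 'cc' as idx 4
Step 5: w='bc' (idx 3), end of input -> output (3, '')


Encoded: [(0, 'b'), (0, 'c'), (1, 'c'), (2, 'c'), (3, '')]


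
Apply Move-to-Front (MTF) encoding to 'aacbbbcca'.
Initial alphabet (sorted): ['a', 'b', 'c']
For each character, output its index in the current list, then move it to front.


MTF encoding:
'a': index 0 in ['a', 'b', 'c'] -> ['a', 'b', 'c']
'a': index 0 in ['a', 'b', 'c'] -> ['a', 'b', 'c']
'c': index 2 in ['a', 'b', 'c'] -> ['c', 'a', 'b']
'b': index 2 in ['c', 'a', 'b'] -> ['b', 'c', 'a']
'b': index 0 in ['b', 'c', 'a'] -> ['b', 'c', 'a']
'b': index 0 in ['b', 'c', 'a'] -> ['b', 'c', 'a']
'c': index 1 in ['b', 'c', 'a'] -> ['c', 'b', 'a']
'c': index 0 in ['c', 'b', 'a'] -> ['c', 'b', 'a']
'a': index 2 in ['c', 'b', 'a'] -> ['a', 'c', 'b']


Output: [0, 0, 2, 2, 0, 0, 1, 0, 2]


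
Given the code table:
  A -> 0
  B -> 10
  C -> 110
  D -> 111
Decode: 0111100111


Decoding:
0 -> A
111 -> D
10 -> B
0 -> A
111 -> D


Result: ADBAD


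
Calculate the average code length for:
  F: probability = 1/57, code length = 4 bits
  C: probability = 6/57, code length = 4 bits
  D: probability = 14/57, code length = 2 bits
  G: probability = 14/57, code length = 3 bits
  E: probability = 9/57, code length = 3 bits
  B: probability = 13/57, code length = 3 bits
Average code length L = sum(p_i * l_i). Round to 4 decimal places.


Weighted contributions p_i * l_i:
  F: (1/57) * 4 = 4/57
  C: (6/57) * 4 = 24/57
  D: (14/57) * 2 = 28/57
  G: (14/57) * 3 = 42/57
  E: (9/57) * 3 = 27/57
  B: (13/57) * 3 = 39/57
Sum = (4 + 24 + 28 + 42 + 27 + 39)/57 = 164/57

L = 164/57 = 2.8772 bits/symbol


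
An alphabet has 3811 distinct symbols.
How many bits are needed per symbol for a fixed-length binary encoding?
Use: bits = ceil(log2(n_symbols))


log2(3811) = 11.896
Bracket: 2^11 = 2048 < 3811 <= 2^12 = 4096
So ceil(log2(3811)) = 12

bits = ceil(log2(3811)) = ceil(11.896) = 12 bits


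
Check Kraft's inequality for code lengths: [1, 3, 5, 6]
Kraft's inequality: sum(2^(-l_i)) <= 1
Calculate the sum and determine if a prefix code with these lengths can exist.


Sum = 2^(-1) + 2^(-3) + 2^(-5) + 2^(-6)
    = 0.5 + 0.125 + 0.03125 + 0.015625
    = 43/64 = 0.671875
Since 0.671875 <= 1, Kraft's inequality IS satisfied.
A prefix code with these lengths CAN exist.

Kraft sum = 0.671875. Satisfied.


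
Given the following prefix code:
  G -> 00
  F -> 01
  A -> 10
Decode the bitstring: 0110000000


Decoding step by step:
Bits 01 -> F
Bits 10 -> A
Bits 00 -> G
Bits 00 -> G
Bits 00 -> G


Decoded message: FAGGG


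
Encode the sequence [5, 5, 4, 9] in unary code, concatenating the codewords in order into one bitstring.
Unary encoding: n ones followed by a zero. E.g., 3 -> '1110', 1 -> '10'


Encode each number as n ones followed by a terminating 0:
  5 -> 111110 (6 bits)
  5 -> 111110 (6 bits)
  4 -> 11110 (5 bits)
  9 -> 1111111110 (10 bits)
Total length = 6 + 6 + 5 + 10 = 27 bits.

Unary([5, 5, 4, 9]) = 111110111110111101111111110 (27 bits)


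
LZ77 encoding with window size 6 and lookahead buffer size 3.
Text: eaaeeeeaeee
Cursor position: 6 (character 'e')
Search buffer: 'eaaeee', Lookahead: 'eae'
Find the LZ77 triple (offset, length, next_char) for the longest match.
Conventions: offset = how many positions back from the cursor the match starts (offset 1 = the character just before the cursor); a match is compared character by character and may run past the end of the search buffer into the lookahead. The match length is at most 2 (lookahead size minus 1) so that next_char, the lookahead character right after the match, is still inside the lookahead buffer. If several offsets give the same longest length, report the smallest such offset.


Try each offset into the search buffer:
  offset=1 (pos 5, char 'e'): match length 1
  offset=2 (pos 4, char 'e'): match length 1
  offset=3 (pos 3, char 'e'): match length 1
  offset=4 (pos 2, char 'a'): match length 0
  offset=5 (pos 1, char 'a'): match length 0
  offset=6 (pos 0, char 'e'): match length 2
Longest match has length 2 at offset 6.
next_char = character at position 6 + 2 = 8 -> 'e'

Best match: offset=6, length=2 (matching 'ea' starting at position 0)
LZ77 triple: (6, 2, 'e')


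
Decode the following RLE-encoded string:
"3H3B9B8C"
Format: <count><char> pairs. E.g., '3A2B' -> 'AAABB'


Expanding each <count><char> pair:
  3H -> 'HHH'
  3B -> 'BBB'
  9B -> 'BBBBBBBBB'
  8C -> 'CCCCCCCC'

Decoded = HHHBBBBBBBBBBBBCCCCCCCC


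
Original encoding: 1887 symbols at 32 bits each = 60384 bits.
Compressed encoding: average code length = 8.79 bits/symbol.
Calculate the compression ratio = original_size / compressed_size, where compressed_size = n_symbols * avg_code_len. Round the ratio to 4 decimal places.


original_size = n_symbols * orig_bits = 1887 * 32 = 60384 bits
compressed_size = n_symbols * avg_code_len = 1887 * 8.79 = 16586.73 bits
ratio = original_size / compressed_size = 60384 / 16586.73 = 3.6405

Compression ratio = 3.6405


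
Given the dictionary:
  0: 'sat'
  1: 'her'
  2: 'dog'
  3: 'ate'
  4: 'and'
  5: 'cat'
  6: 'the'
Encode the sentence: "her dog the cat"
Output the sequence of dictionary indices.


Look up each word in the dictionary:
  'her' -> 1
  'dog' -> 2
  'the' -> 6
  'cat' -> 5

Encoded: [1, 2, 6, 5]


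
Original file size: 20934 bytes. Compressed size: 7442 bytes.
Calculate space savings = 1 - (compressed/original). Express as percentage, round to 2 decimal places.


ratio = compressed/original = 7442/20934 = 0.355498
savings = 1 - ratio = 1 - 0.355498 = 0.644502
as a percentage: 0.644502 * 100 = 64.45%

Space savings = 1 - 7442/20934 = 64.45%


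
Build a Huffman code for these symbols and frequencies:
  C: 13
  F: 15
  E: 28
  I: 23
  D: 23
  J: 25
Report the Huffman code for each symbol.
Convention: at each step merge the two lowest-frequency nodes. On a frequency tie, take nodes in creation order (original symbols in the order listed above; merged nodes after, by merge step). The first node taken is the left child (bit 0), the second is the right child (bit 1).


Huffman tree construction:
Step 1: Merge C(13) + F(15) = 28
Step 2: Merge I(23) + D(23) = 46
Step 3: Merge J(25) + E(28) = 53
Step 4: Merge (C+F)(28) + (I+D)(46) = 74
Step 5: Merge (J+E)(53) + ((C+F)+(I+D))(74) = 127
Read each symbol's code off the tree from the root (left child = 0, right child = 1).

Codes:
  C: 100 (length 3)
  F: 101 (length 3)
  E: 01 (length 2)
  I: 110 (length 3)
  D: 111 (length 3)
  J: 00 (length 2)
Average code length: 328/127 = 2.5827 bits/symbol


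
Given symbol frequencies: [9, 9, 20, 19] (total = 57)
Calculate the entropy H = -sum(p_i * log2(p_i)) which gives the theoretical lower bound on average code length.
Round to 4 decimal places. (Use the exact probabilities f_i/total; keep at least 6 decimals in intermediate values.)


Per-symbol terms -p_i * log2(p_i) with p_i = f_i/57:
  p = 9/57 = 0.157895: log2(p) = -2.662965, -p*log2(p) = 0.420468
  p = 9/57 = 0.157895: log2(p) = -2.662965, -p*log2(p) = 0.420468
  p = 20/57 = 0.350877: log2(p) = -1.510962, -p*log2(p) = 0.530162
  p = 19/57 = 0.333333: log2(p) = -1.584963, -p*log2(p) = 0.528321
H = 0.420468 + 0.420468 + 0.530162 + 0.528321 = 1.899419

H = 1.8994 bits/symbol


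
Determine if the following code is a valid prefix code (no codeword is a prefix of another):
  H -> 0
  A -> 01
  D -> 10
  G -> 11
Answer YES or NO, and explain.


Checking each pair (does one codeword prefix another?):
  H='0' vs A='01': prefix -- VIOLATION

NO -- this is NOT a valid prefix code. H (0) is a prefix of A (01).


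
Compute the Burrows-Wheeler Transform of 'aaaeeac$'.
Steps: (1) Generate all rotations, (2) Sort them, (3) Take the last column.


Rotations (sorted):
  0: $aaaeeac -> last char: c
  1: aaaeeac$ -> last char: $
  2: aaeeac$a -> last char: a
  3: ac$aaaee -> last char: e
  4: aeeac$aa -> last char: a
  5: c$aaaeea -> last char: a
  6: eac$aaae -> last char: e
  7: eeac$aaa -> last char: a


BWT = c$aeaaea


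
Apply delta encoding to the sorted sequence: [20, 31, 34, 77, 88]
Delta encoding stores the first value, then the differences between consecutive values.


First value: 20
Deltas:
  31 - 20 = 11
  34 - 31 = 3
  77 - 34 = 43
  88 - 77 = 11


Delta encoded: [20, 11, 3, 43, 11]


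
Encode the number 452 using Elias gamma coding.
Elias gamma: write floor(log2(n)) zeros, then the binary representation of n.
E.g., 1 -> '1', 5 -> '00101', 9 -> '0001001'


num_bits = floor(log2(452)) + 1 = 9
leading_zeros = num_bits - 1 = 8
binary(452) = 111000100

Elias gamma(452) = '00000000' + '111000100' = 00000000111000100 (17 bits)


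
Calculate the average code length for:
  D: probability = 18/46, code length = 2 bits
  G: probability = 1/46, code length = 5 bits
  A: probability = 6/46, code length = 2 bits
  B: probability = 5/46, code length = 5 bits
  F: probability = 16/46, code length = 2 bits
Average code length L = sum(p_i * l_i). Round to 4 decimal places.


Weighted contributions p_i * l_i:
  D: (18/46) * 2 = 36/46
  G: (1/46) * 5 = 5/46
  A: (6/46) * 2 = 12/46
  B: (5/46) * 5 = 25/46
  F: (16/46) * 2 = 32/46
Sum = (36 + 5 + 12 + 25 + 32)/46 = 110/46

L = 110/46 = 2.3913 bits/symbol


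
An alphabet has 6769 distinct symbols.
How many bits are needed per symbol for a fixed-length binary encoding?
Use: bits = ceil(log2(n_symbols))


log2(6769) = 12.7247
Bracket: 2^12 = 4096 < 6769 <= 2^13 = 8192
So ceil(log2(6769)) = 13

bits = ceil(log2(6769)) = ceil(12.7247) = 13 bits


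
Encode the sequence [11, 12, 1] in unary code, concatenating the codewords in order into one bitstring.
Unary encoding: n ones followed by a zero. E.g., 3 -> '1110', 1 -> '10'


Encode each number as n ones followed by a terminating 0:
  11 -> 111111111110 (12 bits)
  12 -> 1111111111110 (13 bits)
  1 -> 10 (2 bits)
Total length = 12 + 13 + 2 = 27 bits.

Unary([11, 12, 1]) = 111111111110111111111111010 (27 bits)


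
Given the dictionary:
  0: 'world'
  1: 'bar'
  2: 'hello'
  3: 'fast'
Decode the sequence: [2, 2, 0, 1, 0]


Look up each index in the dictionary:
  2 -> 'hello'
  2 -> 'hello'
  0 -> 'world'
  1 -> 'bar'
  0 -> 'world'

Decoded: "hello hello world bar world"


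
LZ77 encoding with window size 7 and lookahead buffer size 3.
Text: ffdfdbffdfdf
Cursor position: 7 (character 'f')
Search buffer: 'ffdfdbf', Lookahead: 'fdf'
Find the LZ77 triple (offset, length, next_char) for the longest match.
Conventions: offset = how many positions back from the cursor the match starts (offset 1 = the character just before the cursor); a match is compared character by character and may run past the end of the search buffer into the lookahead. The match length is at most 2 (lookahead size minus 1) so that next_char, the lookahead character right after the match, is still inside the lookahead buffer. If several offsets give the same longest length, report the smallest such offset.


Try each offset into the search buffer:
  offset=1 (pos 6, char 'f'): match length 1
  offset=2 (pos 5, char 'b'): match length 0
  offset=3 (pos 4, char 'd'): match length 0
  offset=4 (pos 3, char 'f'): match length 2
  offset=5 (pos 2, char 'd'): match length 0
  offset=6 (pos 1, char 'f'): match length 2
  offset=7 (pos 0, char 'f'): match length 1
Longest match has length 2, found at offsets 4, 6; take the smallest, offset 4.
next_char = character at position 7 + 2 = 9 -> 'f'

Best match: offset=4, length=2 (matching 'fd' starting at position 3)
LZ77 triple: (4, 2, 'f')


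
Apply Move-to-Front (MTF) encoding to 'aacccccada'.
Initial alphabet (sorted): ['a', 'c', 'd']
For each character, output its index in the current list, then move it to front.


MTF encoding:
'a': index 0 in ['a', 'c', 'd'] -> ['a', 'c', 'd']
'a': index 0 in ['a', 'c', 'd'] -> ['a', 'c', 'd']
'c': index 1 in ['a', 'c', 'd'] -> ['c', 'a', 'd']
'c': index 0 in ['c', 'a', 'd'] -> ['c', 'a', 'd']
'c': index 0 in ['c', 'a', 'd'] -> ['c', 'a', 'd']
'c': index 0 in ['c', 'a', 'd'] -> ['c', 'a', 'd']
'c': index 0 in ['c', 'a', 'd'] -> ['c', 'a', 'd']
'a': index 1 in ['c', 'a', 'd'] -> ['a', 'c', 'd']
'd': index 2 in ['a', 'c', 'd'] -> ['d', 'a', 'c']
'a': index 1 in ['d', 'a', 'c'] -> ['a', 'd', 'c']


Output: [0, 0, 1, 0, 0, 0, 0, 1, 2, 1]


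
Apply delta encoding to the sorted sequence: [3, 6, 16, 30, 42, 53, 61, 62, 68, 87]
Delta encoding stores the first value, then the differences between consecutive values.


First value: 3
Deltas:
  6 - 3 = 3
  16 - 6 = 10
  30 - 16 = 14
  42 - 30 = 12
  53 - 42 = 11
  61 - 53 = 8
  62 - 61 = 1
  68 - 62 = 6
  87 - 68 = 19


Delta encoded: [3, 3, 10, 14, 12, 11, 8, 1, 6, 19]


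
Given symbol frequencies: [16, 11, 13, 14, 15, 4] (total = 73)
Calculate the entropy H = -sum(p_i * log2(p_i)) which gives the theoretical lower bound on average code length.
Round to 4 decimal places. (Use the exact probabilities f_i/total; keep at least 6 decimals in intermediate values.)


Per-symbol terms -p_i * log2(p_i) with p_i = f_i/73:
  p = 16/73 = 0.219178: log2(p) = -2.189825, -p*log2(p) = 0.479962
  p = 11/73 = 0.150685: log2(p) = -2.730393, -p*log2(p) = 0.411429
  p = 13/73 = 0.178082: log2(p) = -2.489385, -p*log2(p) = 0.443315
  p = 14/73 = 0.191781: log2(p) = -2.382470, -p*log2(p) = 0.456912
  p = 15/73 = 0.205479: log2(p) = -2.282934, -p*log2(p) = 0.469096
  p = 4/73 = 0.054795: log2(p) = -4.189825, -p*log2(p) = 0.229579
H = 0.479962 + 0.411429 + 0.443315 + 0.456912 + 0.469096 + 0.229579 = 2.490293

H = 2.4903 bits/symbol


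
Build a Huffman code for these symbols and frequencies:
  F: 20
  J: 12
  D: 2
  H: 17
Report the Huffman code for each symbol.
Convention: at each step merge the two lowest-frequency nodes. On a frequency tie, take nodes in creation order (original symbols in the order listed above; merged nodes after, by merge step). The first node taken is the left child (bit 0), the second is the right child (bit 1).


Huffman tree construction:
Step 1: Merge D(2) + J(12) = 14
Step 2: Merge (D+J)(14) + H(17) = 31
Step 3: Merge F(20) + ((D+J)+H)(31) = 51
Read each symbol's code off the tree from the root (left child = 0, right child = 1).

Codes:
  F: 0 (length 1)
  J: 101 (length 3)
  D: 100 (length 3)
  H: 11 (length 2)
Average code length: 96/51 = 1.8824 bits/symbol


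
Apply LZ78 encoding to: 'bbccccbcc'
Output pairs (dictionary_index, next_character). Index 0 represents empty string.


LZ78 encoding steps:
Dictionary: {0: ''}
Step 1: w='' (idx 0), next='b' -> output (0, 'b'), add 'b' as idx 1
Step 2: w='b' (idx 1), next='c' -> output (1, 'c'), add 'bc' as idx 2
Step 3: w='' (idx 0), next='c' -> output (0, 'c'), add 'c' as idx 3
Step 4: w='c' (idx 3), next='c' -> output (3, 'c'), add 'cc' as idx 4
Step 5: w='bc' (idx 2), next='c' -> output (2, 'c'), add 'bcc' as idx 5


Encoded: [(0, 'b'), (1, 'c'), (0, 'c'), (3, 'c'), (2, 'c')]


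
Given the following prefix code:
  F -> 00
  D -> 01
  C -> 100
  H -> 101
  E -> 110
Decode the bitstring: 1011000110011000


Decoding step by step:
Bits 101 -> H
Bits 100 -> C
Bits 01 -> D
Bits 100 -> C
Bits 110 -> E
Bits 00 -> F


Decoded message: HCDCEF


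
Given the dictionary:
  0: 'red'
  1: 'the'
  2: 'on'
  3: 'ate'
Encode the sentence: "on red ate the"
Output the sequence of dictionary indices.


Look up each word in the dictionary:
  'on' -> 2
  'red' -> 0
  'ate' -> 3
  'the' -> 1

Encoded: [2, 0, 3, 1]


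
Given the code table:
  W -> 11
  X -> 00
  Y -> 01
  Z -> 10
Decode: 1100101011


Decoding:
11 -> W
00 -> X
10 -> Z
10 -> Z
11 -> W


Result: WXZZW


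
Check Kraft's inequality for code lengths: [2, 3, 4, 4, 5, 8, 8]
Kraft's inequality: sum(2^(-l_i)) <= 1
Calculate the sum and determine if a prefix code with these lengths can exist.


Sum = 2^(-2) + 2^(-3) + 2^(-4) + 2^(-4) + 2^(-5) + 2^(-8) + 2^(-8)
    = 0.25 + 0.125 + 0.0625 + 0.0625 + 0.03125 + 0.00390625 + 0.00390625
    = 138/256 = 0.5390625
Since 0.5390625 <= 1, Kraft's inequality IS satisfied.
A prefix code with these lengths CAN exist.

Kraft sum = 0.5390625. Satisfied.


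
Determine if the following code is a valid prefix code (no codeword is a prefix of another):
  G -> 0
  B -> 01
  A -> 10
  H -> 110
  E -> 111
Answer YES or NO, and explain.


Checking each pair (does one codeword prefix another?):
  G='0' vs B='01': prefix -- VIOLATION

NO -- this is NOT a valid prefix code. G (0) is a prefix of B (01).


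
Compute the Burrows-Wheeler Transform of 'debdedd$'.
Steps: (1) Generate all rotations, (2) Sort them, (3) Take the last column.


Rotations (sorted):
  0: $debdedd -> last char: d
  1: bdedd$de -> last char: e
  2: d$debded -> last char: d
  3: dd$debde -> last char: e
  4: debdedd$ -> last char: $
  5: dedd$deb -> last char: b
  6: ebdedd$d -> last char: d
  7: edd$debd -> last char: d


BWT = dede$bdd


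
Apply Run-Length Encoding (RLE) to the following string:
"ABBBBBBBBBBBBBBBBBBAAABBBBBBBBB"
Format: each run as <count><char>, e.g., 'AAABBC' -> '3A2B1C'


Scanning runs left to right:
  i=0: run of 'A' x 1 -> '1A'
  i=1: run of 'B' x 18 -> '18B'
  i=19: run of 'A' x 3 -> '3A'
  i=22: run of 'B' x 9 -> '9B'

RLE = 1A18B3A9B


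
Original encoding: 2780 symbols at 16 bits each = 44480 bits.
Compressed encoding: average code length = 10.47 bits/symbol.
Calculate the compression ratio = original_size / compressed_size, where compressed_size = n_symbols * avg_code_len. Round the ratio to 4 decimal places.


original_size = n_symbols * orig_bits = 2780 * 16 = 44480 bits
compressed_size = n_symbols * avg_code_len = 2780 * 10.47 = 29106.6 bits
ratio = original_size / compressed_size = 44480 / 29106.6 = 1.5282

Compression ratio = 1.5282


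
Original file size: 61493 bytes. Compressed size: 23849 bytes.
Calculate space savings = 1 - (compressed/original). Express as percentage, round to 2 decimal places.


ratio = compressed/original = 23849/61493 = 0.387833
savings = 1 - ratio = 1 - 0.387833 = 0.612167
as a percentage: 0.612167 * 100 = 61.22%

Space savings = 1 - 23849/61493 = 61.22%


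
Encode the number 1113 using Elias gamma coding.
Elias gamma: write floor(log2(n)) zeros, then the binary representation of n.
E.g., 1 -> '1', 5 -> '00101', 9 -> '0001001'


num_bits = floor(log2(1113)) + 1 = 11
leading_zeros = num_bits - 1 = 10
binary(1113) = 10001011001

Elias gamma(1113) = '0000000000' + '10001011001' = 000000000010001011001 (21 bits)


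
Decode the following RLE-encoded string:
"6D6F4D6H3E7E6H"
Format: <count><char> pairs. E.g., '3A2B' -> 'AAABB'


Expanding each <count><char> pair:
  6D -> 'DDDDDD'
  6F -> 'FFFFFF'
  4D -> 'DDDD'
  6H -> 'HHHHHH'
  3E -> 'EEE'
  7E -> 'EEEEEEE'
  6H -> 'HHHHHH'

Decoded = DDDDDDFFFFFFDDDDHHHHHHEEEEEEEEEEHHHHHH


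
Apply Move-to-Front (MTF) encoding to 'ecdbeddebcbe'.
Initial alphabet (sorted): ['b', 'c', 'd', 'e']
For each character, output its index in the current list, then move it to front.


MTF encoding:
'e': index 3 in ['b', 'c', 'd', 'e'] -> ['e', 'b', 'c', 'd']
'c': index 2 in ['e', 'b', 'c', 'd'] -> ['c', 'e', 'b', 'd']
'd': index 3 in ['c', 'e', 'b', 'd'] -> ['d', 'c', 'e', 'b']
'b': index 3 in ['d', 'c', 'e', 'b'] -> ['b', 'd', 'c', 'e']
'e': index 3 in ['b', 'd', 'c', 'e'] -> ['e', 'b', 'd', 'c']
'd': index 2 in ['e', 'b', 'd', 'c'] -> ['d', 'e', 'b', 'c']
'd': index 0 in ['d', 'e', 'b', 'c'] -> ['d', 'e', 'b', 'c']
'e': index 1 in ['d', 'e', 'b', 'c'] -> ['e', 'd', 'b', 'c']
'b': index 2 in ['e', 'd', 'b', 'c'] -> ['b', 'e', 'd', 'c']
'c': index 3 in ['b', 'e', 'd', 'c'] -> ['c', 'b', 'e', 'd']
'b': index 1 in ['c', 'b', 'e', 'd'] -> ['b', 'c', 'e', 'd']
'e': index 2 in ['b', 'c', 'e', 'd'] -> ['e', 'b', 'c', 'd']


Output: [3, 2, 3, 3, 3, 2, 0, 1, 2, 3, 1, 2]


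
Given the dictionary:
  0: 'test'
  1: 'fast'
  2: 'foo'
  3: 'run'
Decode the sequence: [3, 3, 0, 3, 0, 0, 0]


Look up each index in the dictionary:
  3 -> 'run'
  3 -> 'run'
  0 -> 'test'
  3 -> 'run'
  0 -> 'test'
  0 -> 'test'
  0 -> 'test'

Decoded: "run run test run test test test"


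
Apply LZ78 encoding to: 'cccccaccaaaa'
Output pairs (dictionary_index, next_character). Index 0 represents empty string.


LZ78 encoding steps:
Dictionary: {0: ''}
Step 1: w='' (idx 0), next='c' -> output (0, 'c'), add 'c' as idx 1
Step 2: w='c' (idx 1), next='c' -> output (1, 'c'), add 'cc' as idx 2
Step 3: w='cc' (idx 2), next='a' -> output (2, 'a'), add 'cca' as idx 3
Step 4: w='cca' (idx 3), next='a' -> output (3, 'a'), add 'ccaa' as idx 4
Step 5: w='' (idx 0), next='a' -> output (0, 'a'), add 'a' as idx 5
Step 6: w='a' (idx 5), end of input -> output (5, '')


Encoded: [(0, 'c'), (1, 'c'), (2, 'a'), (3, 'a'), (0, 'a'), (5, '')]


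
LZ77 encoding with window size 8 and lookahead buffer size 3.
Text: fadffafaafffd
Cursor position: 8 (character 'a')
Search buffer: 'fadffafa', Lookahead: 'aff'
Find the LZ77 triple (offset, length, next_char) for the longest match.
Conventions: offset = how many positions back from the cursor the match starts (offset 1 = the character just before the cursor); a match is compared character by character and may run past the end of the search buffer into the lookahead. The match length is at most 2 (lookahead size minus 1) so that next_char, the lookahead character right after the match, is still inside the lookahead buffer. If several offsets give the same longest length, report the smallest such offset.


Try each offset into the search buffer:
  offset=1 (pos 7, char 'a'): match length 1
  offset=2 (pos 6, char 'f'): match length 0
  offset=3 (pos 5, char 'a'): match length 2
  offset=4 (pos 4, char 'f'): match length 0
  offset=5 (pos 3, char 'f'): match length 0
  offset=6 (pos 2, char 'd'): match length 0
  offset=7 (pos 1, char 'a'): match length 1
  offset=8 (pos 0, char 'f'): match length 0
Longest match has length 2 at offset 3.
next_char = character at position 8 + 2 = 10 -> 'f'

Best match: offset=3, length=2 (matching 'af' starting at position 5)
LZ77 triple: (3, 2, 'f')


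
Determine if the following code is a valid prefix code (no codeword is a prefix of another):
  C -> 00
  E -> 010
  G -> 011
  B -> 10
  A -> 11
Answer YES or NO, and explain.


Checking each pair (does one codeword prefix another?):
  C='00' vs E='010': no prefix
  C='00' vs G='011': no prefix
  C='00' vs B='10': no prefix
  C='00' vs A='11': no prefix
  E='010' vs C='00': no prefix
  E='010' vs G='011': no prefix
  E='010' vs B='10': no prefix
  E='010' vs A='11': no prefix
  G='011' vs C='00': no prefix
  G='011' vs E='010': no prefix
  G='011' vs B='10': no prefix
  G='011' vs A='11': no prefix
  B='10' vs C='00': no prefix
  B='10' vs E='010': no prefix
  B='10' vs G='011': no prefix
  B='10' vs A='11': no prefix
  A='11' vs C='00': no prefix
  A='11' vs E='010': no prefix
  A='11' vs G='011': no prefix
  A='11' vs B='10': no prefix
No violation found over all pairs.

YES -- this is a valid prefix code. No codeword is a prefix of any other codeword.


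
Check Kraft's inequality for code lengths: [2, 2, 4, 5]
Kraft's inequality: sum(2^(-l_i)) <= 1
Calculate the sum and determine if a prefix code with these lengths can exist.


Sum = 2^(-2) + 2^(-2) + 2^(-4) + 2^(-5)
    = 0.25 + 0.25 + 0.0625 + 0.03125
    = 19/32 = 0.59375
Since 0.59375 <= 1, Kraft's inequality IS satisfied.
A prefix code with these lengths CAN exist.

Kraft sum = 0.59375. Satisfied.


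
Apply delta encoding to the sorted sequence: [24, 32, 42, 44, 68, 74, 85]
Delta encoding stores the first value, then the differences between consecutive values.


First value: 24
Deltas:
  32 - 24 = 8
  42 - 32 = 10
  44 - 42 = 2
  68 - 44 = 24
  74 - 68 = 6
  85 - 74 = 11


Delta encoded: [24, 8, 10, 2, 24, 6, 11]


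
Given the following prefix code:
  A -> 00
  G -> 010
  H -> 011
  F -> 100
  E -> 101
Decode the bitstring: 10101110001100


Decoding step by step:
Bits 101 -> E
Bits 011 -> H
Bits 100 -> F
Bits 011 -> H
Bits 00 -> A


Decoded message: EHFHA


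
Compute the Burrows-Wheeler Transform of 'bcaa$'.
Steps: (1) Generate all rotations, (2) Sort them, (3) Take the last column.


Rotations (sorted):
  0: $bcaa -> last char: a
  1: a$bca -> last char: a
  2: aa$bc -> last char: c
  3: bcaa$ -> last char: $
  4: caa$b -> last char: b


BWT = aac$b


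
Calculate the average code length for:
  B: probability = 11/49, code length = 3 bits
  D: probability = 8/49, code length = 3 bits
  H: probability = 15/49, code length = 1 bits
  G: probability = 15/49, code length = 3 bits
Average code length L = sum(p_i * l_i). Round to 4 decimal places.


Weighted contributions p_i * l_i:
  B: (11/49) * 3 = 33/49
  D: (8/49) * 3 = 24/49
  H: (15/49) * 1 = 15/49
  G: (15/49) * 3 = 45/49
Sum = (33 + 24 + 15 + 45)/49 = 117/49

L = 117/49 = 2.3878 bits/symbol


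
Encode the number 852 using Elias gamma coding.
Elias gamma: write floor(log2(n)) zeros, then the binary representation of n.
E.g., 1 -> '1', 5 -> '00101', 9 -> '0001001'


num_bits = floor(log2(852)) + 1 = 10
leading_zeros = num_bits - 1 = 9
binary(852) = 1101010100

Elias gamma(852) = '000000000' + '1101010100' = 0000000001101010100 (19 bits)


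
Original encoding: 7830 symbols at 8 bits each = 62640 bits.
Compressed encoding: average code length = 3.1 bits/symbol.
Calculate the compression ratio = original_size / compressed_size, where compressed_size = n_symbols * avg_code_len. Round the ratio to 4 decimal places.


original_size = n_symbols * orig_bits = 7830 * 8 = 62640 bits
compressed_size = n_symbols * avg_code_len = 7830 * 3.1 = 24273.0 bits
ratio = original_size / compressed_size = 62640 / 24273.0 = 2.5806

Compression ratio = 2.5806


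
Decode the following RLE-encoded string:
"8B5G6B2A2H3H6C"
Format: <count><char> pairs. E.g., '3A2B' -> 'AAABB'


Expanding each <count><char> pair:
  8B -> 'BBBBBBBB'
  5G -> 'GGGGG'
  6B -> 'BBBBBB'
  2A -> 'AA'
  2H -> 'HH'
  3H -> 'HHH'
  6C -> 'CCCCCC'

Decoded = BBBBBBBBGGGGGBBBBBBAAHHHHHCCCCCC


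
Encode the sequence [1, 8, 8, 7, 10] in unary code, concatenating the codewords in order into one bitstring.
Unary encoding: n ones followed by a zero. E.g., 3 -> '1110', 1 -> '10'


Encode each number as n ones followed by a terminating 0:
  1 -> 10 (2 bits)
  8 -> 111111110 (9 bits)
  8 -> 111111110 (9 bits)
  7 -> 11111110 (8 bits)
  10 -> 11111111110 (11 bits)
Total length = 2 + 9 + 9 + 8 + 11 = 39 bits.

Unary([1, 8, 8, 7, 10]) = 101111111101111111101111111011111111110 (39 bits)


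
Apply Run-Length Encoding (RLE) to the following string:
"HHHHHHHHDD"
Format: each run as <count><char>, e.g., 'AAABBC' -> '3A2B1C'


Scanning runs left to right:
  i=0: run of 'H' x 8 -> '8H'
  i=8: run of 'D' x 2 -> '2D'

RLE = 8H2D


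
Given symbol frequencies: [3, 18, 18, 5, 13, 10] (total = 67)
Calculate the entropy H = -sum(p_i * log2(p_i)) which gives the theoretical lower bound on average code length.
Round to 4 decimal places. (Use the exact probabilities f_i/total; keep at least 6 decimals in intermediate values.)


Per-symbol terms -p_i * log2(p_i) with p_i = f_i/67:
  p = 3/67 = 0.044776: log2(p) = -4.481127, -p*log2(p) = 0.200647
  p = 18/67 = 0.268657: log2(p) = -1.896164, -p*log2(p) = 0.509417
  p = 18/67 = 0.268657: log2(p) = -1.896164, -p*log2(p) = 0.509417
  p = 5/67 = 0.074627: log2(p) = -3.744161, -p*log2(p) = 0.279415
  p = 13/67 = 0.194030: log2(p) = -2.365649, -p*log2(p) = 0.459007
  p = 10/67 = 0.149254: log2(p) = -2.744161, -p*log2(p) = 0.409576
H = 0.200647 + 0.509417 + 0.509417 + 0.279415 + 0.459007 + 0.409576 = 2.367479

H = 2.3675 bits/symbol


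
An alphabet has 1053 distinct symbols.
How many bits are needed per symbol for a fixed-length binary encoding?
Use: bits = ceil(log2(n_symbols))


log2(1053) = 10.0403
Bracket: 2^10 = 1024 < 1053 <= 2^11 = 2048
So ceil(log2(1053)) = 11

bits = ceil(log2(1053)) = ceil(10.0403) = 11 bits


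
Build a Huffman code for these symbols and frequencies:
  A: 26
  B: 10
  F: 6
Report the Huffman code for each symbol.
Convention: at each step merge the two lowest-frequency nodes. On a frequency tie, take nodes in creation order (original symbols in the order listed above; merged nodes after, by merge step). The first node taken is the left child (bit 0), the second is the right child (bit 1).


Huffman tree construction:
Step 1: Merge F(6) + B(10) = 16
Step 2: Merge (F+B)(16) + A(26) = 42
Read each symbol's code off the tree from the root (left child = 0, right child = 1).

Codes:
  A: 1 (length 1)
  B: 01 (length 2)
  F: 00 (length 2)
Average code length: 58/42 = 1.3810 bits/symbol


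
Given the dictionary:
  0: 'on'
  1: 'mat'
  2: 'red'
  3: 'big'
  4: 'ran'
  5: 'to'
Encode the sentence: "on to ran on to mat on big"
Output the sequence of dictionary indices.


Look up each word in the dictionary:
  'on' -> 0
  'to' -> 5
  'ran' -> 4
  'on' -> 0
  'to' -> 5
  'mat' -> 1
  'on' -> 0
  'big' -> 3

Encoded: [0, 5, 4, 0, 5, 1, 0, 3]


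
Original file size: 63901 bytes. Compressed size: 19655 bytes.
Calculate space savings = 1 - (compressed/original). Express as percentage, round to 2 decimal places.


ratio = compressed/original = 19655/63901 = 0.307585
savings = 1 - ratio = 1 - 0.307585 = 0.692415
as a percentage: 0.692415 * 100 = 69.24%

Space savings = 1 - 19655/63901 = 69.24%


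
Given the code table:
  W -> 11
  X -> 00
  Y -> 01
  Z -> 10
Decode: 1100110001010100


Decoding:
11 -> W
00 -> X
11 -> W
00 -> X
01 -> Y
01 -> Y
01 -> Y
00 -> X


Result: WXWXYYYX


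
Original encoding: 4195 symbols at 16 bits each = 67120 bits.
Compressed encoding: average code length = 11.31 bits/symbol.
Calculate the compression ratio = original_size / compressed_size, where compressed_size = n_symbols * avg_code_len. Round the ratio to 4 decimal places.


original_size = n_symbols * orig_bits = 4195 * 16 = 67120 bits
compressed_size = n_symbols * avg_code_len = 4195 * 11.31 = 47445.45 bits
ratio = original_size / compressed_size = 67120 / 47445.45 = 1.4147

Compression ratio = 1.4147


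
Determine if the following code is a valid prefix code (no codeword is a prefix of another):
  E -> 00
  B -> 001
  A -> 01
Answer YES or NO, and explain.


Checking each pair (does one codeword prefix another?):
  E='00' vs B='001': prefix -- VIOLATION

NO -- this is NOT a valid prefix code. E (00) is a prefix of B (001).


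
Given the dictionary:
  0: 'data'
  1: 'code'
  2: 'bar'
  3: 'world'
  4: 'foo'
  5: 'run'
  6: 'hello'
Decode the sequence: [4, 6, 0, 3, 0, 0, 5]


Look up each index in the dictionary:
  4 -> 'foo'
  6 -> 'hello'
  0 -> 'data'
  3 -> 'world'
  0 -> 'data'
  0 -> 'data'
  5 -> 'run'

Decoded: "foo hello data world data data run"


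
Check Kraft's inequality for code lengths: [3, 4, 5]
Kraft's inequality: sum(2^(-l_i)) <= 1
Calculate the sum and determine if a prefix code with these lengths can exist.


Sum = 2^(-3) + 2^(-4) + 2^(-5)
    = 0.125 + 0.0625 + 0.03125
    = 7/32 = 0.21875
Since 0.21875 <= 1, Kraft's inequality IS satisfied.
A prefix code with these lengths CAN exist.

Kraft sum = 0.21875. Satisfied.


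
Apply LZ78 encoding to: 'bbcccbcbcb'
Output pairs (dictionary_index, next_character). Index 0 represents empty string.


LZ78 encoding steps:
Dictionary: {0: ''}
Step 1: w='' (idx 0), next='b' -> output (0, 'b'), add 'b' as idx 1
Step 2: w='b' (idx 1), next='c' -> output (1, 'c'), add 'bc' as idx 2
Step 3: w='' (idx 0), next='c' -> output (0, 'c'), add 'c' as idx 3
Step 4: w='c' (idx 3), next='b' -> output (3, 'b'), add 'cb' as idx 4
Step 5: w='cb' (idx 4), next='c' -> output (4, 'c'), add 'cbc' as idx 5
Step 6: w='b' (idx 1), end of input -> output (1, '')


Encoded: [(0, 'b'), (1, 'c'), (0, 'c'), (3, 'b'), (4, 'c'), (1, '')]


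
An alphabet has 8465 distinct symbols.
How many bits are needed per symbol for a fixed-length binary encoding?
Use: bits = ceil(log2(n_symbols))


log2(8465) = 13.0473
Bracket: 2^13 = 8192 < 8465 <= 2^14 = 16384
So ceil(log2(8465)) = 14

bits = ceil(log2(8465)) = ceil(13.0473) = 14 bits


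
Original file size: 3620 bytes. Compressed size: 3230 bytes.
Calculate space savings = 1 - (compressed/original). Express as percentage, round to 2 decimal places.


ratio = compressed/original = 3230/3620 = 0.892265
savings = 1 - ratio = 1 - 0.892265 = 0.107735
as a percentage: 0.107735 * 100 = 10.77%

Space savings = 1 - 3230/3620 = 10.77%


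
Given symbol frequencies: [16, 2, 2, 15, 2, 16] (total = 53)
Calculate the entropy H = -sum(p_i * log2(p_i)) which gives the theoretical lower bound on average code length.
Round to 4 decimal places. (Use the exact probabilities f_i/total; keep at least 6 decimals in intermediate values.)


Per-symbol terms -p_i * log2(p_i) with p_i = f_i/53:
  p = 16/53 = 0.301887: log2(p) = -1.727920, -p*log2(p) = 0.521636
  p = 2/53 = 0.037736: log2(p) = -4.727920, -p*log2(p) = 0.178412
  p = 2/53 = 0.037736: log2(p) = -4.727920, -p*log2(p) = 0.178412
  p = 15/53 = 0.283019: log2(p) = -1.821030, -p*log2(p) = 0.515386
  p = 2/53 = 0.037736: log2(p) = -4.727920, -p*log2(p) = 0.178412
  p = 16/53 = 0.301887: log2(p) = -1.727920, -p*log2(p) = 0.521636
H = 0.521636 + 0.178412 + 0.178412 + 0.515386 + 0.178412 + 0.521636 = 2.093894

H = 2.0939 bits/symbol


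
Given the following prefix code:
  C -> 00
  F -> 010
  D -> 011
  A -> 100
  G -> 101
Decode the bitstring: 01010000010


Decoding step by step:
Bits 010 -> F
Bits 100 -> A
Bits 00 -> C
Bits 010 -> F


Decoded message: FACF


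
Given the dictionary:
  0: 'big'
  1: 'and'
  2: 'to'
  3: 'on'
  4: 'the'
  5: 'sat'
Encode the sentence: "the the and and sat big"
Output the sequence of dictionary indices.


Look up each word in the dictionary:
  'the' -> 4
  'the' -> 4
  'and' -> 1
  'and' -> 1
  'sat' -> 5
  'big' -> 0

Encoded: [4, 4, 1, 1, 5, 0]


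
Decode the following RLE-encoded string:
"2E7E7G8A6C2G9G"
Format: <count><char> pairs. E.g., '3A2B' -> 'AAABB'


Expanding each <count><char> pair:
  2E -> 'EE'
  7E -> 'EEEEEEE'
  7G -> 'GGGGGGG'
  8A -> 'AAAAAAAA'
  6C -> 'CCCCCC'
  2G -> 'GG'
  9G -> 'GGGGGGGGG'

Decoded = EEEEEEEEEGGGGGGGAAAAAAAACCCCCCGGGGGGGGGGG


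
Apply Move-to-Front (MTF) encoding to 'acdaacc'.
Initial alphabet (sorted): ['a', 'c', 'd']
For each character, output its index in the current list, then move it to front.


MTF encoding:
'a': index 0 in ['a', 'c', 'd'] -> ['a', 'c', 'd']
'c': index 1 in ['a', 'c', 'd'] -> ['c', 'a', 'd']
'd': index 2 in ['c', 'a', 'd'] -> ['d', 'c', 'a']
'a': index 2 in ['d', 'c', 'a'] -> ['a', 'd', 'c']
'a': index 0 in ['a', 'd', 'c'] -> ['a', 'd', 'c']
'c': index 2 in ['a', 'd', 'c'] -> ['c', 'a', 'd']
'c': index 0 in ['c', 'a', 'd'] -> ['c', 'a', 'd']


Output: [0, 1, 2, 2, 0, 2, 0]


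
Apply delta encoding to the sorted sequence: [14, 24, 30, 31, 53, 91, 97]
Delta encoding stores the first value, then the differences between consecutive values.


First value: 14
Deltas:
  24 - 14 = 10
  30 - 24 = 6
  31 - 30 = 1
  53 - 31 = 22
  91 - 53 = 38
  97 - 91 = 6


Delta encoded: [14, 10, 6, 1, 22, 38, 6]


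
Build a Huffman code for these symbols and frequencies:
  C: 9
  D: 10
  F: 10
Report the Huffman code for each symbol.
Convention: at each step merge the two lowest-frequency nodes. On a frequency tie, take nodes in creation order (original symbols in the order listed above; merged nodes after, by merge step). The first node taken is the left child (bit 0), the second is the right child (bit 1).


Huffman tree construction:
Step 1: Merge C(9) + D(10) = 19
Step 2: Merge F(10) + (C+D)(19) = 29
Read each symbol's code off the tree from the root (left child = 0, right child = 1).

Codes:
  C: 10 (length 2)
  D: 11 (length 2)
  F: 0 (length 1)
Average code length: 48/29 = 1.6552 bits/symbol


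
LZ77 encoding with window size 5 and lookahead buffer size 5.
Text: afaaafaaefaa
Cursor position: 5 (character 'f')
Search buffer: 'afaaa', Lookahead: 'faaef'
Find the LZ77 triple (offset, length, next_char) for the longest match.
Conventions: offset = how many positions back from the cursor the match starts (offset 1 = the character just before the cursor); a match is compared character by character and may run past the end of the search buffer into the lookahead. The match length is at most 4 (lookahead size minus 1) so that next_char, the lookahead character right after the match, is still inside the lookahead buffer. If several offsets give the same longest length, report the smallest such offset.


Try each offset into the search buffer:
  offset=1 (pos 4, char 'a'): match length 0
  offset=2 (pos 3, char 'a'): match length 0
  offset=3 (pos 2, char 'a'): match length 0
  offset=4 (pos 1, char 'f'): match length 3
  offset=5 (pos 0, char 'a'): match length 0
Longest match has length 3 at offset 4.
next_char = character at position 5 + 3 = 8 -> 'e'

Best match: offset=4, length=3 (matching 'faa' starting at position 1)
LZ77 triple: (4, 3, 'e')


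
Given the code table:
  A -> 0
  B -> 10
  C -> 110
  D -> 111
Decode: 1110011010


Decoding:
111 -> D
0 -> A
0 -> A
110 -> C
10 -> B


Result: DAACB


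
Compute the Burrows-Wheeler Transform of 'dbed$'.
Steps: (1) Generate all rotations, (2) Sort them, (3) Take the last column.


Rotations (sorted):
  0: $dbed -> last char: d
  1: bed$d -> last char: d
  2: d$dbe -> last char: e
  3: dbed$ -> last char: $
  4: ed$db -> last char: b


BWT = dde$b


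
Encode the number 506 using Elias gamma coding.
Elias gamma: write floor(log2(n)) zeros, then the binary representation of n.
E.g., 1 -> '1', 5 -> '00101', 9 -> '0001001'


num_bits = floor(log2(506)) + 1 = 9
leading_zeros = num_bits - 1 = 8
binary(506) = 111111010

Elias gamma(506) = '00000000' + '111111010' = 00000000111111010 (17 bits)


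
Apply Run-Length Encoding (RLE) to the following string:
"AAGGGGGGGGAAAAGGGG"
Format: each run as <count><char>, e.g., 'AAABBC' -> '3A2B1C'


Scanning runs left to right:
  i=0: run of 'A' x 2 -> '2A'
  i=2: run of 'G' x 8 -> '8G'
  i=10: run of 'A' x 4 -> '4A'
  i=14: run of 'G' x 4 -> '4G'

RLE = 2A8G4A4G


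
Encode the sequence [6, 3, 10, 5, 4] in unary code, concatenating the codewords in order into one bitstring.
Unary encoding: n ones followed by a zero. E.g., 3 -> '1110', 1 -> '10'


Encode each number as n ones followed by a terminating 0:
  6 -> 1111110 (7 bits)
  3 -> 1110 (4 bits)
  10 -> 11111111110 (11 bits)
  5 -> 111110 (6 bits)
  4 -> 11110 (5 bits)
Total length = 7 + 4 + 11 + 6 + 5 = 33 bits.

Unary([6, 3, 10, 5, 4]) = 111111011101111111111011111011110 (33 bits)


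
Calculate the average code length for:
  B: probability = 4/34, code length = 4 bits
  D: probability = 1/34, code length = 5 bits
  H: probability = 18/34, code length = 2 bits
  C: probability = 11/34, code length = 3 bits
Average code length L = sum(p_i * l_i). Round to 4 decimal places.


Weighted contributions p_i * l_i:
  B: (4/34) * 4 = 16/34
  D: (1/34) * 5 = 5/34
  H: (18/34) * 2 = 36/34
  C: (11/34) * 3 = 33/34
Sum = (16 + 5 + 36 + 33)/34 = 90/34

L = 90/34 = 2.6471 bits/symbol


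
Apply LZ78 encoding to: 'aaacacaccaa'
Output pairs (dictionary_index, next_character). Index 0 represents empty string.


LZ78 encoding steps:
Dictionary: {0: ''}
Step 1: w='' (idx 0), next='a' -> output (0, 'a'), add 'a' as idx 1
Step 2: w='a' (idx 1), next='a' -> output (1, 'a'), add 'aa' as idx 2
Step 3: w='' (idx 0), next='c' -> output (0, 'c'), add 'c' as idx 3
Step 4: w='a' (idx 1), next='c' -> output (1, 'c'), add 'ac' as idx 4
Step 5: w='ac' (idx 4), next='c' -> output (4, 'c'), add 'acc' as idx 5
Step 6: w='aa' (idx 2), end of input -> output (2, '')


Encoded: [(0, 'a'), (1, 'a'), (0, 'c'), (1, 'c'), (4, 'c'), (2, '')]
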